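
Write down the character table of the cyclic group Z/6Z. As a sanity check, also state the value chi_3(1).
Character table of Z/6Z (irreps indexed chi_0,...,chi_5 with chi_k(m) = zeta_6^(k*m), zeta_6 = exp(2*pi*i/6)):
  irrep \ class  {0} (size 1)  {1} (size 1)    {2} (size 1)    {3} (size 1)  {4} (size 1)    {5} (size 1)  
  chi_0          1             1               1               1             1               1             
  chi_1          1             exp(I*pi/3)     exp(2*I*pi/3)   -1            exp(-2*I*pi/3)  exp(-I*pi/3)  
  chi_2          1             exp(2*I*pi/3)   exp(-2*I*pi/3)  1             exp(2*I*pi/3)   exp(-2*I*pi/3)
  chi_3          1             -1              1               -1            1               -1            
  chi_4          1             exp(-2*I*pi/3)  exp(2*I*pi/3)   1             exp(-2*I*pi/3)  exp(2*I*pi/3) 
  chi_5          1             exp(-I*pi/3)    exp(-2*I*pi/3)  -1            exp(2*I*pi/3)   exp(I*pi/3)   

Spot check: chi_3(1) = zeta_6^(3*1) = zeta_6^3 = -1.

Why: Z/6Z is abelian, so all 6 irreducible complex representations are 1-dimensional. They are given by chi_k(m) = zeta_6^(k*m) for k = 0,...,5. Row orthogonality: sum_m chi_k(m) conj(chi_l(m)) = 6 * [k = l].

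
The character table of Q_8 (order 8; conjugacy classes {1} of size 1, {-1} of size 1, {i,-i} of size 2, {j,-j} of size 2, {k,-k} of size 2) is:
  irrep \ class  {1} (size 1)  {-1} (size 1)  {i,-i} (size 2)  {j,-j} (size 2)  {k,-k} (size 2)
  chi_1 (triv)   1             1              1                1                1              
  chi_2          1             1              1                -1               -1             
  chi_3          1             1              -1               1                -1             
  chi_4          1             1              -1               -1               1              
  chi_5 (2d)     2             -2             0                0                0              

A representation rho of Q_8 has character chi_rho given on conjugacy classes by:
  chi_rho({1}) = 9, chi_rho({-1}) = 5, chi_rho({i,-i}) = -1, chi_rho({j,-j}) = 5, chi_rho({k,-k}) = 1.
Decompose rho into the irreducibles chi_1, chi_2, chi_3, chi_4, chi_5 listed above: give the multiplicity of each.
Multiplicities: chi_1: 3, chi_2: 0, chi_3: 3, chi_4: 1, chi_5: 1.

Justification: Use <chi_rho, chi> = (1/|G|) sum_C |C| * chi_rho(C) * conj(chi(C)) with |G| = 8 for each irreducible chi in the table:
  <chi_rho, chi_1> = (1/8)[1*(9)*conj(1) + 1*(5)*conj(1) + 2*(-1)*conj(1) + 2*(5)*conj(1) + 2*(1)*conj(1)]
      = (1/8)[(9) + (5) + (-2) + (10) + (2)] = 24/8 = 3
  <chi_rho, chi_2> = (1/8)[1*(9)*conj(1) + 1*(5)*conj(1) + 2*(-1)*conj(1) + 2*(5)*conj(-1) + 2*(1)*conj(-1)]
      = (1/8)[(9) + (5) + (-2) + (-10) + (-2)] = 0/8 = 0
  <chi_rho, chi_3> = (1/8)[1*(9)*conj(1) + 1*(5)*conj(1) + 2*(-1)*conj(-1) + 2*(5)*conj(1) + 2*(1)*conj(-1)]
      = (1/8)[(9) + (5) + (2) + (10) + (-2)] = 24/8 = 3
  <chi_rho, chi_4> = (1/8)[1*(9)*conj(1) + 1*(5)*conj(1) + 2*(-1)*conj(-1) + 2*(5)*conj(-1) + 2*(1)*conj(1)]
      = (1/8)[(9) + (5) + (2) + (-10) + (2)] = 8/8 = 1
  <chi_rho, chi_5> = (1/8)[1*(9)*conj(2) + 1*(5)*conj(-2) + 2*(-1)*conj(0) + 2*(5)*conj(0) + 2*(1)*conj(0)]
      = (1/8)[(18) + (-10) + (0) + (0) + (0)] = 8/8 = 1
Dimension check: dim(rho) = sum (mult * dim) = 3*1 + 0*1 + 3*1 + 1*1 + 1*2 = 9 = chi_rho(e) = 9.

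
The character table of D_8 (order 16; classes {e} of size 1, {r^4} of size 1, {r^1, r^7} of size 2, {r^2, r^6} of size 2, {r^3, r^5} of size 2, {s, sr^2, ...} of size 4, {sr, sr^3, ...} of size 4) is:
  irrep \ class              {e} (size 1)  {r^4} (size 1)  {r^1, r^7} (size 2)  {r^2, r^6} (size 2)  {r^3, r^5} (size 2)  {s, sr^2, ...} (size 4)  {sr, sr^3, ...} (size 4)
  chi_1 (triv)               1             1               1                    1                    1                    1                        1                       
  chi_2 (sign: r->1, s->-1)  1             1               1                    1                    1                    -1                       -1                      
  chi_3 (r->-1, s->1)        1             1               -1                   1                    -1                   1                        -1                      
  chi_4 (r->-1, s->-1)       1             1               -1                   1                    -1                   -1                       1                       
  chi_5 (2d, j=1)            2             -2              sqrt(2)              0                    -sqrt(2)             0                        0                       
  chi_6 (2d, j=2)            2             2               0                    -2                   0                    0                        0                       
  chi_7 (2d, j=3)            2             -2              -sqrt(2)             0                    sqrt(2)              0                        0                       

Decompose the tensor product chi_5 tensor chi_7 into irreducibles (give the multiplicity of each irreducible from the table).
chi_5 tensor chi_7 = chi_3 + chi_4 + chi_6 (all other irreducibles have multiplicity 0).

Reasoning: The character of a tensor product is the pointwise product (chi_5 * chi_7)(C) = chi_5(C) * chi_7(C):
  {e}: (2)*(2), {r^4}: (-2)*(-2), {r^1, r^7}: (sqrt(2))*(-sqrt(2)), {r^2, r^6}: (0)*(0), {r^3, r^5}: (-sqrt(2))*(sqrt(2)), {s, sr^2, ...}: (0)*(0), {sr, sr^3, ...}: (0)*(0)
so (chi_5 * chi_7) takes values
  {e} -> 4, {r^4} -> 4, {r^1, r^7} -> -2, {r^2, r^6} -> 0, {r^3, r^5} -> -2, {s, sr^2, ...} -> 0, {sr, sr^3, ...} -> 0.
Now take the inner product of this character with each irreducible chi from the table, <chi_5*chi_7, chi> = (1/16) sum_C |C| (chi_5*chi_7)(C) conj(chi(C)):
  <chi_5*chi_7, chi_1> = (1/16)[1*(4)*conj(1) + 1*(4)*conj(1) + 2*(-2)*conj(1) + 2*(0)*conj(1) + 2*(-2)*conj(1) + 4*(0)*conj(1) + 4*(0)*conj(1)]
      = (1/16)[(4) + (4) + (-4) + (0) + (-4) + (0) + (0)] = 0/16 = 0
  <chi_5*chi_7, chi_2> = (1/16)[1*(4)*conj(1) + 1*(4)*conj(1) + 2*(-2)*conj(1) + 2*(0)*conj(1) + 2*(-2)*conj(1) + 4*(0)*conj(-1) + 4*(0)*conj(-1)]
      = (1/16)[(4) + (4) + (-4) + (0) + (-4) + (0) + (0)] = 0/16 = 0
  <chi_5*chi_7, chi_3> = (1/16)[1*(4)*conj(1) + 1*(4)*conj(1) + 2*(-2)*conj(-1) + 2*(0)*conj(1) + 2*(-2)*conj(-1) + 4*(0)*conj(1) + 4*(0)*conj(-1)]
      = (1/16)[(4) + (4) + (4) + (0) + (4) + (0) + (0)] = 16/16 = 1
  <chi_5*chi_7, chi_4> = (1/16)[1*(4)*conj(1) + 1*(4)*conj(1) + 2*(-2)*conj(-1) + 2*(0)*conj(1) + 2*(-2)*conj(-1) + 4*(0)*conj(-1) + 4*(0)*conj(1)]
      = (1/16)[(4) + (4) + (4) + (0) + (4) + (0) + (0)] = 16/16 = 1
  <chi_5*chi_7, chi_5> = (1/16)[1*(4)*conj(2) + 1*(4)*conj(-2) + 2*(-2)*conj(sqrt(2)) + 2*(0)*conj(0) + 2*(-2)*conj(-sqrt(2)) + 4*(0)*conj(0) + 4*(0)*conj(0)]
      = (1/16)[(8) + (-8) + (-4*sqrt(2)) + (0) + (4*sqrt(2)) + (0) + (0)] = 0/16 = 0
  <chi_5*chi_7, chi_6> = (1/16)[1*(4)*conj(2) + 1*(4)*conj(2) + 2*(-2)*conj(0) + 2*(0)*conj(-2) + 2*(-2)*conj(0) + 4*(0)*conj(0) + 4*(0)*conj(0)]
      = (1/16)[(8) + (8) + (0) + (0) + (0) + (0) + (0)] = 16/16 = 1
  <chi_5*chi_7, chi_7> = (1/16)[1*(4)*conj(2) + 1*(4)*conj(-2) + 2*(-2)*conj(-sqrt(2)) + 2*(0)*conj(0) + 2*(-2)*conj(sqrt(2)) + 4*(0)*conj(0) + 4*(0)*conj(0)]
      = (1/16)[(8) + (-8) + (4*sqrt(2)) + (0) + (-4*sqrt(2)) + (0) + (0)] = 0/16 = 0
Hence the multiplicities are chi_3: 1, chi_4: 1, chi_6: 1. Dimension check: dim(chi_5)*dim(chi_7) = 2*2 = 4 and sum (mult * dim) = 1*1 + 1*1 + 1*2 = 4.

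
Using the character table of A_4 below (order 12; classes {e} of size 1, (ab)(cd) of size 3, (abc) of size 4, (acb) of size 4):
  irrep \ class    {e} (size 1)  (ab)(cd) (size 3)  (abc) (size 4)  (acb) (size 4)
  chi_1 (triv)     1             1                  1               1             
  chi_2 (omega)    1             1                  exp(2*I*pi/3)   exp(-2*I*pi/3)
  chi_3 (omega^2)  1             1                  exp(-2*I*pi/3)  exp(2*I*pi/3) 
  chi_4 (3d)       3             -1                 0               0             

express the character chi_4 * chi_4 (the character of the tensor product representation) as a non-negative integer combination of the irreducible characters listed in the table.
chi_4 tensor chi_4 = chi_1 + chi_2 + chi_3 + 2*chi_4 (all other irreducibles have multiplicity 0).

Justification: The character of a tensor product is the pointwise product (chi_4 * chi_4)(C) = chi_4(C) * chi_4(C):
  {e}: (3)*(3), (ab)(cd): (-1)*(-1), (abc): (0)*(0), (acb): (0)*(0)
so (chi_4 * chi_4) takes values
  {e} -> 9, (ab)(cd) -> 1, (abc) -> 0, (acb) -> 0.
Now take the inner product of this character with each irreducible chi from the table, <chi_4*chi_4, chi> = (1/12) sum_C |C| (chi_4*chi_4)(C) conj(chi(C)):
  <chi_4*chi_4, chi_1> = (1/12)[1*(9)*conj(1) + 3*(1)*conj(1) + 4*(0)*conj(1) + 4*(0)*conj(1)]
      = (1/12)[(9) + (3) + (0) + (0)] = 12/12 = 1
  <chi_4*chi_4, chi_2> = (1/12)[1*(9)*conj(1) + 3*(1)*conj(1) + 4*(0)*conj(exp(2*I*pi/3)) + 4*(0)*conj(exp(-2*I*pi/3))]
      = (1/12)[(9) + (3) + (0) + (0)] = 12/12 = 1
  <chi_4*chi_4, chi_3> = (1/12)[1*(9)*conj(1) + 3*(1)*conj(1) + 4*(0)*conj(exp(-2*I*pi/3)) + 4*(0)*conj(exp(2*I*pi/3))]
      = (1/12)[(9) + (3) + (0) + (0)] = 12/12 = 1
  <chi_4*chi_4, chi_4> = (1/12)[1*(9)*conj(3) + 3*(1)*conj(-1) + 4*(0)*conj(0) + 4*(0)*conj(0)]
      = (1/12)[(27) + (-3) + (0) + (0)] = 24/12 = 2
(Exp terms are combined using exp(i*s)*conj(exp(i*t)) = exp(i*(s-t)), and sums of them are collapsed using the identity that for every m > 1 the m distinct m-th roots of unity sum to 0, e.g. 1 + exp(2*I*pi/3) + exp(-2*I*pi/3) = 0.)
Hence the multiplicities are chi_1: 1, chi_2: 1, chi_3: 1, chi_4: 2. Dimension check: dim(chi_4)*dim(chi_4) = 3*3 = 9 and sum (mult * dim) = 1*1 + 1*1 + 1*1 + 2*3 = 9.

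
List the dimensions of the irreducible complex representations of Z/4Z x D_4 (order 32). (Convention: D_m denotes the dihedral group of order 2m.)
Dimensions: 1, 1, 1, 1, 1, 1, 1, 1, 1, 1, 1, 1, 1, 1, 1, 1, 2, 2, 2, 2

Solution. There are 20 irreducibles (= number of conjugacy classes). Their dimensions d_i satisfy sum d_i^2 = |G| = 32: 1 + 1 + 1 + 1 + 1 + 1 + 1 + 1 + 1 + 1 + 1 + 1 + 1 + 1 + 1 + 1 + 4 + 4 + 4 + 4 = 32. (For the product with Z/4Z: each of the 4 1-dim characters of Z/4Z tensors with each irrep of D_4, giving 4 copies of each D_4-dimension.)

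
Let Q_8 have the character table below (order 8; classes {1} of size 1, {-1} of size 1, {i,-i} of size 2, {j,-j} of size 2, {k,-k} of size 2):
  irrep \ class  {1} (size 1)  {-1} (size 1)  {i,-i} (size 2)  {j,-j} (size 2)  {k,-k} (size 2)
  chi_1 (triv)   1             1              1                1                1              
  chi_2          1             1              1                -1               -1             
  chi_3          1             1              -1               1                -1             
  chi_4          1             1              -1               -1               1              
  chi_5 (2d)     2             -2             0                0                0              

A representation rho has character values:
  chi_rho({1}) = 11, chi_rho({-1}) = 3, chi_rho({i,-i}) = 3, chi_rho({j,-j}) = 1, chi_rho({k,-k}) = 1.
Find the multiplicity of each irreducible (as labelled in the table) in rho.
Multiplicities: chi_1: 3, chi_2: 2, chi_3: 1, chi_4: 1, chi_5: 2.

Proof sketch: Use <chi_rho, chi> = (1/|G|) sum_C |C| * chi_rho(C) * conj(chi(C)) with |G| = 8 for each irreducible chi in the table:
  <chi_rho, chi_1> = (1/8)[1*(11)*conj(1) + 1*(3)*conj(1) + 2*(3)*conj(1) + 2*(1)*conj(1) + 2*(1)*conj(1)]
      = (1/8)[(11) + (3) + (6) + (2) + (2)] = 24/8 = 3
  <chi_rho, chi_2> = (1/8)[1*(11)*conj(1) + 1*(3)*conj(1) + 2*(3)*conj(1) + 2*(1)*conj(-1) + 2*(1)*conj(-1)]
      = (1/8)[(11) + (3) + (6) + (-2) + (-2)] = 16/8 = 2
  <chi_rho, chi_3> = (1/8)[1*(11)*conj(1) + 1*(3)*conj(1) + 2*(3)*conj(-1) + 2*(1)*conj(1) + 2*(1)*conj(-1)]
      = (1/8)[(11) + (3) + (-6) + (2) + (-2)] = 8/8 = 1
  <chi_rho, chi_4> = (1/8)[1*(11)*conj(1) + 1*(3)*conj(1) + 2*(3)*conj(-1) + 2*(1)*conj(-1) + 2*(1)*conj(1)]
      = (1/8)[(11) + (3) + (-6) + (-2) + (2)] = 8/8 = 1
  <chi_rho, chi_5> = (1/8)[1*(11)*conj(2) + 1*(3)*conj(-2) + 2*(3)*conj(0) + 2*(1)*conj(0) + 2*(1)*conj(0)]
      = (1/8)[(22) + (-6) + (0) + (0) + (0)] = 16/8 = 2
Dimension check: dim(rho) = sum (mult * dim) = 3*1 + 2*1 + 1*1 + 1*1 + 2*2 = 11 = chi_rho(e) = 11.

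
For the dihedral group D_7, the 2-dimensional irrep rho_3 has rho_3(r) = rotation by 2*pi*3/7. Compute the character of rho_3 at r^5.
chi_{rho_3}(r^5) = 2*cos(2*pi*3*5/7) = 2*cos(30*pi/7)

Why: rho_3(r^5) is rotation by angle 2*pi*3*5/7, whose trace is 2*cos(2*pi*3*5/7) = 2*cos(30*pi/7).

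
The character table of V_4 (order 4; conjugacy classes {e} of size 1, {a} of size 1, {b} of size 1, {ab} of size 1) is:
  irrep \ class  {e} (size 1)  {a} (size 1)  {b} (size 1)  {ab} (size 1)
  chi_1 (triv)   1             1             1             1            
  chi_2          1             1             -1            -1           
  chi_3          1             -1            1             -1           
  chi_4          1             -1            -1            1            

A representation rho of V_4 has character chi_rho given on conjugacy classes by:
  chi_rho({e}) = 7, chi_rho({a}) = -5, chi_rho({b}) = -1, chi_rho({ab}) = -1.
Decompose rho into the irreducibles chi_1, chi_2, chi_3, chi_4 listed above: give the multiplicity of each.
Multiplicities: chi_1: 0, chi_2: 1, chi_3: 3, chi_4: 3.

Derivation: Use <chi_rho, chi> = (1/|G|) sum_C |C| * chi_rho(C) * conj(chi(C)) with |G| = 4 for each irreducible chi in the table:
  <chi_rho, chi_1> = (1/4)[1*(7)*conj(1) + 1*(-5)*conj(1) + 1*(-1)*conj(1) + 1*(-1)*conj(1)]
      = (1/4)[(7) + (-5) + (-1) + (-1)] = 0/4 = 0
  <chi_rho, chi_2> = (1/4)[1*(7)*conj(1) + 1*(-5)*conj(1) + 1*(-1)*conj(-1) + 1*(-1)*conj(-1)]
      = (1/4)[(7) + (-5) + (1) + (1)] = 4/4 = 1
  <chi_rho, chi_3> = (1/4)[1*(7)*conj(1) + 1*(-5)*conj(-1) + 1*(-1)*conj(1) + 1*(-1)*conj(-1)]
      = (1/4)[(7) + (5) + (-1) + (1)] = 12/4 = 3
  <chi_rho, chi_4> = (1/4)[1*(7)*conj(1) + 1*(-5)*conj(-1) + 1*(-1)*conj(-1) + 1*(-1)*conj(1)]
      = (1/4)[(7) + (5) + (1) + (-1)] = 12/4 = 3
Dimension check: dim(rho) = sum (mult * dim) = 0*1 + 1*1 + 3*1 + 3*1 = 7 = chi_rho(e) = 7.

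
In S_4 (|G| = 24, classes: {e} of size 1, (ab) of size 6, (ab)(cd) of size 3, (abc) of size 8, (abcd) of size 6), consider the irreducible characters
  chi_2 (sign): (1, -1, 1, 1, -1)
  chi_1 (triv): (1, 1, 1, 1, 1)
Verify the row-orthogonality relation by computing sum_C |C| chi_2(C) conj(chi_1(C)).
Sum = 0; so <chi_2, chi_1> = 0 (distinct irreducibles are orthogonal).

Derivation: Compute term by term over conjugacy classes (|C| * chi_2(C) * conj(chi_1(C))):
  1*(1)*conj(1) + 6*(-1)*conj(1) + 3*(1)*conj(1) + 8*(1)*conj(1) + 6*(-1)*conj(1)
  = (1) + (-6) + (3) + (8) + (-6)
  = 0.
Dividing by |G| = 24 gives 0/24 = 0, matching the row-orthogonality relation <chi_2, chi_1> = [chi_2 = chi_1].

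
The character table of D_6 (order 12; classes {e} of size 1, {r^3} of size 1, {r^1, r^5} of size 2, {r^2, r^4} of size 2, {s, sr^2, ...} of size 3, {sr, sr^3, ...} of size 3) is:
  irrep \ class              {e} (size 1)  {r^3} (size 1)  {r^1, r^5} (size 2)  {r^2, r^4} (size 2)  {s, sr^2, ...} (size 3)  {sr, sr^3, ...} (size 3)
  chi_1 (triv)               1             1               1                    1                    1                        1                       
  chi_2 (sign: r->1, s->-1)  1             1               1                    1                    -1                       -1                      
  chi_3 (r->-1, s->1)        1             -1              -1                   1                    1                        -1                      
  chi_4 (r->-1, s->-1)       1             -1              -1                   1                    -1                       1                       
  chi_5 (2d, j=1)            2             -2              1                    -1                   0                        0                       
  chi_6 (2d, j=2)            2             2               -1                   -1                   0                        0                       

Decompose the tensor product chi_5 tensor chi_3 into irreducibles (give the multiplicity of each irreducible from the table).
chi_5 tensor chi_3 = chi_6 (all other irreducibles have multiplicity 0).

Solution. The character of a tensor product is the pointwise product (chi_5 * chi_3)(C) = chi_5(C) * chi_3(C):
  {e}: (2)*(1), {r^3}: (-2)*(-1), {r^1, r^5}: (1)*(-1), {r^2, r^4}: (-1)*(1), {s, sr^2, ...}: (0)*(1), {sr, sr^3, ...}: (0)*(-1)
so (chi_5 * chi_3) takes values
  {e} -> 2, {r^3} -> 2, {r^1, r^5} -> -1, {r^2, r^4} -> -1, {s, sr^2, ...} -> 0, {sr, sr^3, ...} -> 0.
Now take the inner product of this character with each irreducible chi from the table, <chi_5*chi_3, chi> = (1/12) sum_C |C| (chi_5*chi_3)(C) conj(chi(C)):
  <chi_5*chi_3, chi_1> = (1/12)[1*(2)*conj(1) + 1*(2)*conj(1) + 2*(-1)*conj(1) + 2*(-1)*conj(1) + 3*(0)*conj(1) + 3*(0)*conj(1)]
      = (1/12)[(2) + (2) + (-2) + (-2) + (0) + (0)] = 0/12 = 0
  <chi_5*chi_3, chi_2> = (1/12)[1*(2)*conj(1) + 1*(2)*conj(1) + 2*(-1)*conj(1) + 2*(-1)*conj(1) + 3*(0)*conj(-1) + 3*(0)*conj(-1)]
      = (1/12)[(2) + (2) + (-2) + (-2) + (0) + (0)] = 0/12 = 0
  <chi_5*chi_3, chi_3> = (1/12)[1*(2)*conj(1) + 1*(2)*conj(-1) + 2*(-1)*conj(-1) + 2*(-1)*conj(1) + 3*(0)*conj(1) + 3*(0)*conj(-1)]
      = (1/12)[(2) + (-2) + (2) + (-2) + (0) + (0)] = 0/12 = 0
  <chi_5*chi_3, chi_4> = (1/12)[1*(2)*conj(1) + 1*(2)*conj(-1) + 2*(-1)*conj(-1) + 2*(-1)*conj(1) + 3*(0)*conj(-1) + 3*(0)*conj(1)]
      = (1/12)[(2) + (-2) + (2) + (-2) + (0) + (0)] = 0/12 = 0
  <chi_5*chi_3, chi_5> = (1/12)[1*(2)*conj(2) + 1*(2)*conj(-2) + 2*(-1)*conj(1) + 2*(-1)*conj(-1) + 3*(0)*conj(0) + 3*(0)*conj(0)]
      = (1/12)[(4) + (-4) + (-2) + (2) + (0) + (0)] = 0/12 = 0
  <chi_5*chi_3, chi_6> = (1/12)[1*(2)*conj(2) + 1*(2)*conj(2) + 2*(-1)*conj(-1) + 2*(-1)*conj(-1) + 3*(0)*conj(0) + 3*(0)*conj(0)]
      = (1/12)[(4) + (4) + (2) + (2) + (0) + (0)] = 12/12 = 1
Hence the multiplicities are chi_6: 1. Dimension check: dim(chi_5)*dim(chi_3) = 2*1 = 2 and sum (mult * dim) = 1*2 = 2.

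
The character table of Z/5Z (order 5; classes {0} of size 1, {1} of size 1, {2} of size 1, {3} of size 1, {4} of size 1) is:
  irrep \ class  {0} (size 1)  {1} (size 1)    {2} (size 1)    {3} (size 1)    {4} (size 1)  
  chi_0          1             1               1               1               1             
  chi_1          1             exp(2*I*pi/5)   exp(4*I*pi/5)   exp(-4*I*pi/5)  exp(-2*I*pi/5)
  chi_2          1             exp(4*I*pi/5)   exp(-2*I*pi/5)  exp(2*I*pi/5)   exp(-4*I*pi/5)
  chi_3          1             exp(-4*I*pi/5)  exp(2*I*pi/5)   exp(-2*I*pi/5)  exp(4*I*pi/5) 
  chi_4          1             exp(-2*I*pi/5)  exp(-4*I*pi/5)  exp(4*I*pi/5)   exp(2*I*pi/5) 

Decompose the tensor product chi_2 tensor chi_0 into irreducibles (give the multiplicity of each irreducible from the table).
chi_2 tensor chi_0 = chi_2 (all other irreducibles have multiplicity 0).

Why: The character of a tensor product is the pointwise product (chi_2 * chi_0)(C) = chi_2(C) * chi_0(C):
  {0}: (1)*(1), {1}: (exp(4*I*pi/5))*(1), {2}: (exp(-2*I*pi/5))*(1), {3}: (exp(2*I*pi/5))*(1), {4}: (exp(-4*I*pi/5))*(1)
so (chi_2 * chi_0) takes values
  {0} -> 1, {1} -> exp(4*I*pi/5), {2} -> exp(-2*I*pi/5), {3} -> exp(2*I*pi/5), {4} -> exp(-4*I*pi/5).
Now take the inner product of this character with each irreducible chi from the table, <chi_2*chi_0, chi> = (1/5) sum_C |C| (chi_2*chi_0)(C) conj(chi(C)):
  <chi_2*chi_0, chi_0> = (1/5)[1*(1)*conj(1) + 1*(exp(4*I*pi/5))*conj(1) + 1*(exp(-2*I*pi/5))*conj(1) + 1*(exp(2*I*pi/5))*conj(1) + 1*(exp(-4*I*pi/5))*conj(1)]
      = (1/5)[(1) + (exp(4*I*pi/5)) + (exp(-2*I*pi/5)) + (exp(2*I*pi/5)) + (exp(-4*I*pi/5))] = 0/5 = 0
  <chi_2*chi_0, chi_1> = (1/5)[1*(1)*conj(1) + 1*(exp(4*I*pi/5))*conj(exp(2*I*pi/5)) + 1*(exp(-2*I*pi/5))*conj(exp(4*I*pi/5)) + 1*(exp(2*I*pi/5))*conj(exp(-4*I*pi/5)) + 1*(exp(-4*I*pi/5))*conj(exp(-2*I*pi/5))]
      = (1/5)[(1) + (exp(2*I*pi/5)) + (exp(4*I*pi/5)) + (exp(-4*I*pi/5)) + (exp(-2*I*pi/5))] = 0/5 = 0
  <chi_2*chi_0, chi_2> = (1/5)[1*(1)*conj(1) + 1*(exp(4*I*pi/5))*conj(exp(4*I*pi/5)) + 1*(exp(-2*I*pi/5))*conj(exp(-2*I*pi/5)) + 1*(exp(2*I*pi/5))*conj(exp(2*I*pi/5)) + 1*(exp(-4*I*pi/5))*conj(exp(-4*I*pi/5))]
      = (1/5)[(1) + (1) + (1) + (1) + (1)] = 5/5 = 1
  <chi_2*chi_0, chi_3> = (1/5)[1*(1)*conj(1) + 1*(exp(4*I*pi/5))*conj(exp(-4*I*pi/5)) + 1*(exp(-2*I*pi/5))*conj(exp(2*I*pi/5)) + 1*(exp(2*I*pi/5))*conj(exp(-2*I*pi/5)) + 1*(exp(-4*I*pi/5))*conj(exp(4*I*pi/5))]
      = (1/5)[(1) + (exp(-2*I*pi/5)) + (exp(-4*I*pi/5)) + (exp(4*I*pi/5)) + (exp(2*I*pi/5))] = 0/5 = 0
  <chi_2*chi_0, chi_4> = (1/5)[1*(1)*conj(1) + 1*(exp(4*I*pi/5))*conj(exp(-2*I*pi/5)) + 1*(exp(-2*I*pi/5))*conj(exp(-4*I*pi/5)) + 1*(exp(2*I*pi/5))*conj(exp(4*I*pi/5)) + 1*(exp(-4*I*pi/5))*conj(exp(2*I*pi/5))]
      = (1/5)[(1) + (exp(-4*I*pi/5)) + (exp(2*I*pi/5)) + (exp(-2*I*pi/5)) + (exp(4*I*pi/5))] = 0/5 = 0
(Exp terms are combined using exp(i*s)*conj(exp(i*t)) = exp(i*(s-t)), and sums of them are collapsed using the identity that for every m > 1 the m distinct m-th roots of unity sum to 0, e.g. 1 + exp(2*I*pi/3) + exp(-2*I*pi/3) = 0.)
Hence the multiplicities are chi_2: 1. Dimension check: dim(chi_2)*dim(chi_0) = 1*1 = 1 and sum (mult * dim) = 1*1 = 1.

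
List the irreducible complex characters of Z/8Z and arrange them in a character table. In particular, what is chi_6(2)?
Character table of Z/8Z (irreps indexed chi_0,...,chi_7 with chi_k(m) = zeta_8^(k*m), zeta_8 = exp(2*pi*i/8)):
  irrep \ class  {0} (size 1)  {1} (size 1)    {2} (size 1)  {3} (size 1)    {4} (size 1)  {5} (size 1)    {6} (size 1)  {7} (size 1)  
  chi_0          1             1               1             1               1             1               1             1             
  chi_1          1             exp(I*pi/4)     I             exp(3*I*pi/4)   -1            exp(-3*I*pi/4)  -I            exp(-I*pi/4)  
  chi_2          1             I               -1            -I              1             I               -1            -I            
  chi_3          1             exp(3*I*pi/4)   -I            exp(I*pi/4)     -1            exp(-I*pi/4)    I             exp(-3*I*pi/4)
  chi_4          1             -1              1             -1              1             -1              1             -1            
  chi_5          1             exp(-3*I*pi/4)  I             exp(-I*pi/4)    -1            exp(I*pi/4)     -I            exp(3*I*pi/4) 
  chi_6          1             -I              -1            I               1             -I              -1            I             
  chi_7          1             exp(-I*pi/4)    -I            exp(-3*I*pi/4)  -1            exp(3*I*pi/4)   I             exp(I*pi/4)   

Spot check: chi_6(2) = zeta_8^(6*2) = zeta_8^12 = -1.

Why: Z/8Z is abelian, so all 8 irreducible complex representations are 1-dimensional. They are given by chi_k(m) = zeta_8^(k*m) for k = 0,...,7. Row orthogonality: sum_m chi_k(m) conj(chi_l(m)) = 8 * [k = l].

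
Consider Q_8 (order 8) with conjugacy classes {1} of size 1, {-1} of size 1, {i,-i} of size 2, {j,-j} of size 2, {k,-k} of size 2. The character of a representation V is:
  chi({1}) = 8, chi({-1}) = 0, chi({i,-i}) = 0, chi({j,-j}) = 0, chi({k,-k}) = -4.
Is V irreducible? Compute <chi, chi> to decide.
Not irreducible (reducible): <chi, chi> = 12 > 1.

Proof sketch: <chi, chi> = (1/|G|) sum_C |C| * |chi(C)|^2 = (1/8)[1*|8|^2 + 1*|0|^2 + 2*|0|^2 + 2*|0|^2 + 2*|-4|^2]
  = (1/8)[(64) + (0) + (0) + (0) + (32)] = 96/8 = 12.
A character is irreducible iff <chi, chi> = 1, so this representation is reducible.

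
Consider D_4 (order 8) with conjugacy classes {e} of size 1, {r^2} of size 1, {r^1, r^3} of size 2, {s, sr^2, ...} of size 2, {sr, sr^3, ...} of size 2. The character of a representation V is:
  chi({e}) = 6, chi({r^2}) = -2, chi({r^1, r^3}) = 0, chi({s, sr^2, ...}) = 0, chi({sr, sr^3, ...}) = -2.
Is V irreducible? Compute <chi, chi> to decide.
Not irreducible (reducible): <chi, chi> = 6 > 1.

Derivation: <chi, chi> = (1/|G|) sum_C |C| * |chi(C)|^2 = (1/8)[1*|6|^2 + 1*|-2|^2 + 2*|0|^2 + 2*|0|^2 + 2*|-2|^2]
  = (1/8)[(36) + (4) + (0) + (0) + (8)] = 48/8 = 6.
A character is irreducible iff <chi, chi> = 1, so this representation is reducible.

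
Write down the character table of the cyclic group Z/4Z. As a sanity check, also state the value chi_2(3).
Character table of Z/4Z (irreps indexed chi_0,...,chi_3 with chi_k(m) = zeta_4^(k*m), zeta_4 = exp(2*pi*i/4)):
  irrep \ class  {0} (size 1)  {1} (size 1)  {2} (size 1)  {3} (size 1)
  chi_0          1             1             1             1           
  chi_1          1             I             -1            -I          
  chi_2          1             -1            1             -1          
  chi_3          1             -I            -1            I           

Spot check: chi_2(3) = zeta_4^(2*3) = zeta_4^6 = -1.

Explanation: Z/4Z is abelian, so all 4 irreducible complex representations are 1-dimensional. They are given by chi_k(m) = zeta_4^(k*m) for k = 0,...,3. Row orthogonality: sum_m chi_k(m) conj(chi_l(m)) = 4 * [k = l].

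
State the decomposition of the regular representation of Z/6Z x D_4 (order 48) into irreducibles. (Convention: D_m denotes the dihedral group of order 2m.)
Each irreducible V_i of dimension d_i appears with multiplicity d_i, i.e. rho_reg = (direct sum over all irreducibles V_i) d_i V_i. The irreducible dimensions for Z/6Z x D_4 are 1, 1, 1, 1, 1, 1, 1, 1, 1, 1, 1, 1, 1, 1, 1, 1, 1, 1, 1, 1, 1, 1, 1, 1, 2, 2, 2, 2, 2, 2: 24 irreducibles of dimension 1, each with multiplicity 1; 6 irreducibles of dimension 2, each with multiplicity 2. Total dimension 24*1*1 + 6*2*2 = 48 = |G|.

Justification: General theorem: in the regular representation of a finite group G, each irreducible appears with multiplicity equal to its dimension. Check: dim(rho_reg) = sum d_i^2 = 1 + 1 + 1 + 1 + 1 + 1 + 1 + 1 + 1 + 1 + 1 + 1 + 1 + 1 + 1 + 1 + 1 + 1 + 1 + 1 + 1 + 1 + 1 + 1 + 4 + 4 + 4 + 4 + 4 + 4 = 48 = |G|.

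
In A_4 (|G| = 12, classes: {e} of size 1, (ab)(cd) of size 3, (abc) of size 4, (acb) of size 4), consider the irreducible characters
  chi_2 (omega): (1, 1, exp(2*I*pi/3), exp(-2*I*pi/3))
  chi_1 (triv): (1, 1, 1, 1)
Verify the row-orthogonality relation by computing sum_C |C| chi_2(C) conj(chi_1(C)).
Sum = 0; so <chi_2, chi_1> = 0 (distinct irreducibles are orthogonal).

Reasoning: Compute term by term over conjugacy classes (|C| * chi_2(C) * conj(chi_1(C))):
  1*(1)*conj(1) + 3*(1)*conj(1) + 4*(exp(2*I*pi/3))*conj(1) + 4*(exp(-2*I*pi/3))*conj(1)
  = (1) + (3) + (4*exp(2*I*pi/3)) + (4*exp(-2*I*pi/3))
  = 0.
(Exp terms are combined using exp(i*s)*conj(exp(i*t)) = exp(i*(s-t)), and sums of them are collapsed using the identity that for every m > 1 the m distinct m-th roots of unity sum to 0, e.g. 1 + exp(2*I*pi/3) + exp(-2*I*pi/3) = 0.)
Dividing by |G| = 12 gives 0/12 = 0, matching the row-orthogonality relation <chi_2, chi_1> = [chi_2 = chi_1].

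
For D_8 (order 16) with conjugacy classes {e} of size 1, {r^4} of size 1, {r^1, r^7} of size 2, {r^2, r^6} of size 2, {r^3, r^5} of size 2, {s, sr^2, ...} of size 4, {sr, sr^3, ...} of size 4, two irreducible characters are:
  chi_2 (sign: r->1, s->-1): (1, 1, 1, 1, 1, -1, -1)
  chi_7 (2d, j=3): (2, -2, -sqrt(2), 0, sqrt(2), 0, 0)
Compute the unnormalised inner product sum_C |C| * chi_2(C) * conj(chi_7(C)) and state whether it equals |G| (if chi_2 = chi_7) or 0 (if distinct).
Sum = 0; so <chi_2, chi_7> = 0 (distinct irreducibles are orthogonal).

Explanation: Compute term by term over conjugacy classes (|C| * chi_2(C) * conj(chi_7(C))):
  1*(1)*conj(2) + 1*(1)*conj(-2) + 2*(1)*conj(-sqrt(2)) + 2*(1)*conj(0) + 2*(1)*conj(sqrt(2)) + 4*(-1)*conj(0) + 4*(-1)*conj(0)
  = (2) + (-2) + (-2*sqrt(2)) + (0) + (2*sqrt(2)) + (0) + (0)
  = 0.
Dividing by |G| = 16 gives 0/16 = 0, matching the row-orthogonality relation <chi_2, chi_7> = [chi_2 = chi_7].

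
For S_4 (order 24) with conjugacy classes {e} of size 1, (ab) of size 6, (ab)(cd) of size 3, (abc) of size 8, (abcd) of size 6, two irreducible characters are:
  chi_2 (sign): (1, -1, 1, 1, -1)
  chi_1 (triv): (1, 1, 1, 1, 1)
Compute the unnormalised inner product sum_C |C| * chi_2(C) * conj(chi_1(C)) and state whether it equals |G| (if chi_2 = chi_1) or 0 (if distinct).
Sum = 0; so <chi_2, chi_1> = 0 (distinct irreducibles are orthogonal).

Why: Compute term by term over conjugacy classes (|C| * chi_2(C) * conj(chi_1(C))):
  1*(1)*conj(1) + 6*(-1)*conj(1) + 3*(1)*conj(1) + 8*(1)*conj(1) + 6*(-1)*conj(1)
  = (1) + (-6) + (3) + (8) + (-6)
  = 0.
Dividing by |G| = 24 gives 0/24 = 0, matching the row-orthogonality relation <chi_2, chi_1> = [chi_2 = chi_1].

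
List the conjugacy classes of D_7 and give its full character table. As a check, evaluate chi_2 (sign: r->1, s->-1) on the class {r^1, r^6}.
Conjugacy classes: {e} of size 1, {r^1, r^6} of size 2, {r^2, r^5} of size 2, {r^3, r^4} of size 2, {s, sr, ..., sr^6} of size 7.
Character table:
  irrep \ class              {e} (size 1)  {r^1, r^6} (size 2)  {r^2, r^5} (size 2)  {r^3, r^4} (size 2)  {s, sr, ..., sr^6} (size 7)
  chi_1 (triv)               1             1                    1                    1                    1                          
  chi_2 (sign: r->1, s->-1)  1             1                    1                    1                    -1                         
  chi_3 (2d, j=1)            2             2*cos(2*pi/7)        -2*cos(3*pi/7)       -2*cos(pi/7)         0                          
  chi_4 (2d, j=2)            2             -2*cos(3*pi/7)       -2*cos(pi/7)         2*cos(2*pi/7)        0                          
  chi_5 (2d, j=3)            2             -2*cos(pi/7)         2*cos(2*pi/7)        -2*cos(3*pi/7)       0                          

Spot check: chi_2 (sign: r->1, s->-1) on {r^1, r^6} = 1.

Working: D_7 has order 2*7 = 14 with 5 conjugacy classes, hence 5 irreducibles. Sum of squared dims 1 + 1 + 4 + 4 + 4 = 14 = |G|. Linear characters come from the abelianisation; the 2-dimensional irreps have character r^k -> 2*cos(2*pi*j*k/7), reflections -> 0.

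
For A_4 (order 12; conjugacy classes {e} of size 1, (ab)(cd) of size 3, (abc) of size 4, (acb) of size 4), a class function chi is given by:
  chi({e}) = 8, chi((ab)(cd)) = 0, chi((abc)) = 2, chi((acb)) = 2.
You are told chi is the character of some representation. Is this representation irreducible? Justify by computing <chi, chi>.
Not irreducible (reducible): <chi, chi> = 8 > 1.

Argument: <chi, chi> = (1/|G|) sum_C |C| * |chi(C)|^2 = (1/12)[1*|8|^2 + 3*|0|^2 + 4*|2|^2 + 4*|2|^2]
  = (1/12)[(64) + (0) + (16) + (16)] = 96/12 = 8.
(Exp terms are combined using exp(i*s)*conj(exp(i*t)) = exp(i*(s-t)), and sums of them are collapsed using the identity that for every m > 1 the m distinct m-th roots of unity sum to 0, e.g. 1 + exp(2*I*pi/3) + exp(-2*I*pi/3) = 0.)
A character is irreducible iff <chi, chi> = 1, so this representation is reducible.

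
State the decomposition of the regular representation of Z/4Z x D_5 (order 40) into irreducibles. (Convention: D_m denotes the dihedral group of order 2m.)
Each irreducible V_i of dimension d_i appears with multiplicity d_i, i.e. rho_reg = (direct sum over all irreducibles V_i) d_i V_i. The irreducible dimensions for Z/4Z x D_5 are 1, 1, 1, 1, 1, 1, 1, 1, 2, 2, 2, 2, 2, 2, 2, 2: 8 irreducibles of dimension 1, each with multiplicity 1; 8 irreducibles of dimension 2, each with multiplicity 2. Total dimension 8*1*1 + 8*2*2 = 40 = |G|.

General theorem: in the regular representation of a finite group G, each irreducible appears with multiplicity equal to its dimension. Check: dim(rho_reg) = sum d_i^2 = 1 + 1 + 1 + 1 + 1 + 1 + 1 + 1 + 4 + 4 + 4 + 4 + 4 + 4 + 4 + 4 = 40 = |G|.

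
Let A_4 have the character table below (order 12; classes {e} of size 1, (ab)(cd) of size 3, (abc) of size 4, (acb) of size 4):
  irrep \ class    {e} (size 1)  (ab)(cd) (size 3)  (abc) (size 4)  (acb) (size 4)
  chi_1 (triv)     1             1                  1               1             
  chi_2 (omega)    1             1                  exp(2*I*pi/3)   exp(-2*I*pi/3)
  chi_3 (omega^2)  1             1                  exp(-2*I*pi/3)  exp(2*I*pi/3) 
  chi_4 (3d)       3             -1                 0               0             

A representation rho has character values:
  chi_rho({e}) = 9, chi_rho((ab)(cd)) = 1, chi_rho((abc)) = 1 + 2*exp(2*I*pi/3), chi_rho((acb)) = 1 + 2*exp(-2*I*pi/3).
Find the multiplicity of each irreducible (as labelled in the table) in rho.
Multiplicities: chi_1: 1, chi_2: 2, chi_3: 0, chi_4: 2.

Derivation: Use <chi_rho, chi> = (1/|G|) sum_C |C| * chi_rho(C) * conj(chi(C)) with |G| = 12 for each irreducible chi in the table:
  <chi_rho, chi_1> = (1/12)[1*(9)*conj(1) + 3*(1)*conj(1) + 4*(1 + 2*exp(2*I*pi/3))*conj(1) + 4*(1 + 2*exp(-2*I*pi/3))*conj(1)]
      = (1/12)[(9) + (3) + (4 + 8*exp(2*I*pi/3)) + (4 + 8*exp(-2*I*pi/3))] = 12/12 = 1
  <chi_rho, chi_2> = (1/12)[1*(9)*conj(1) + 3*(1)*conj(1) + 4*(1 + 2*exp(2*I*pi/3))*conj(exp(2*I*pi/3)) + 4*(1 + 2*exp(-2*I*pi/3))*conj(exp(-2*I*pi/3))]
      = (1/12)[(9) + (3) + (8 + 4*exp(-2*I*pi/3)) + (8 + 4*exp(2*I*pi/3))] = 24/12 = 2
  <chi_rho, chi_3> = (1/12)[1*(9)*conj(1) + 3*(1)*conj(1) + 4*(1 + 2*exp(2*I*pi/3))*conj(exp(-2*I*pi/3)) + 4*(1 + 2*exp(-2*I*pi/3))*conj(exp(2*I*pi/3))]
      = (1/12)[(9) + (3) + (8*exp(-2*I*pi/3) + 4*exp(2*I*pi/3)) + (4*exp(-2*I*pi/3) + 8*exp(2*I*pi/3))] = 0/12 = 0
  <chi_rho, chi_4> = (1/12)[1*(9)*conj(3) + 3*(1)*conj(-1) + 4*(1 + 2*exp(2*I*pi/3))*conj(0) + 4*(1 + 2*exp(-2*I*pi/3))*conj(0)]
      = (1/12)[(27) + (-3) + (0) + (0)] = 24/12 = 2
(Exp terms are combined using exp(i*s)*conj(exp(i*t)) = exp(i*(s-t)), and sums of them are collapsed using the identity that for every m > 1 the m distinct m-th roots of unity sum to 0, e.g. 1 + exp(2*I*pi/3) + exp(-2*I*pi/3) = 0.)
Dimension check: dim(rho) = sum (mult * dim) = 1*1 + 2*1 + 0*1 + 2*3 = 9 = chi_rho(e) = 9.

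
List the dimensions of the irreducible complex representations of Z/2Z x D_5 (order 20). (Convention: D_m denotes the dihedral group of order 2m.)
Dimensions: 1, 1, 1, 1, 2, 2, 2, 2

Solution. There are 8 irreducibles (= number of conjugacy classes). Their dimensions d_i satisfy sum d_i^2 = |G| = 20: 1 + 1 + 1 + 1 + 4 + 4 + 4 + 4 = 20. (For the product with Z/2Z: each of the 2 1-dim characters of Z/2Z tensors with each irrep of D_5, giving 2 copies of each D_5-dimension.)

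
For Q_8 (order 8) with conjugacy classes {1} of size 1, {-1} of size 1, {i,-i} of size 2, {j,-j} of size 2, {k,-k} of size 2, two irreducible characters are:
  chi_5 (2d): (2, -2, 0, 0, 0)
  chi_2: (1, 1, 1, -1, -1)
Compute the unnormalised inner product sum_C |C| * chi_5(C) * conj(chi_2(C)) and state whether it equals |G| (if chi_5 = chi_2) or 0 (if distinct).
Sum = 0; so <chi_5, chi_2> = 0 (distinct irreducibles are orthogonal).

Details: Compute term by term over conjugacy classes (|C| * chi_5(C) * conj(chi_2(C))):
  1*(2)*conj(1) + 1*(-2)*conj(1) + 2*(0)*conj(1) + 2*(0)*conj(-1) + 2*(0)*conj(-1)
  = (2) + (-2) + (0) + (0) + (0)
  = 0.
Dividing by |G| = 8 gives 0/8 = 0, matching the row-orthogonality relation <chi_5, chi_2> = [chi_5 = chi_2].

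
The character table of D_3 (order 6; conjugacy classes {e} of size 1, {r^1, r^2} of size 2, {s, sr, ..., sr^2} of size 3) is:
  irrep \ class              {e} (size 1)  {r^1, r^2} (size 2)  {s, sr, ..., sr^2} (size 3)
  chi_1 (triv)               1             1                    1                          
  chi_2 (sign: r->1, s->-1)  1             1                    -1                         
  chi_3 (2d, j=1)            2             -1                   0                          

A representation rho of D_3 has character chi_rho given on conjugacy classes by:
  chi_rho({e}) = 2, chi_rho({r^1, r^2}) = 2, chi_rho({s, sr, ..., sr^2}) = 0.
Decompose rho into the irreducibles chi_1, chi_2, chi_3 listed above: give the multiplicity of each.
Multiplicities: chi_1: 1, chi_2: 1, chi_3: 0.

Solution. Use <chi_rho, chi> = (1/|G|) sum_C |C| * chi_rho(C) * conj(chi(C)) with |G| = 6 for each irreducible chi in the table:
  <chi_rho, chi_1> = (1/6)[1*(2)*conj(1) + 2*(2)*conj(1) + 3*(0)*conj(1)]
      = (1/6)[(2) + (4) + (0)] = 6/6 = 1
  <chi_rho, chi_2> = (1/6)[1*(2)*conj(1) + 2*(2)*conj(1) + 3*(0)*conj(-1)]
      = (1/6)[(2) + (4) + (0)] = 6/6 = 1
  <chi_rho, chi_3> = (1/6)[1*(2)*conj(2) + 2*(2)*conj(-1) + 3*(0)*conj(0)]
      = (1/6)[(4) + (-4) + (0)] = 0/6 = 0
Dimension check: dim(rho) = sum (mult * dim) = 1*1 + 1*1 + 0*2 = 2 = chi_rho(e) = 2.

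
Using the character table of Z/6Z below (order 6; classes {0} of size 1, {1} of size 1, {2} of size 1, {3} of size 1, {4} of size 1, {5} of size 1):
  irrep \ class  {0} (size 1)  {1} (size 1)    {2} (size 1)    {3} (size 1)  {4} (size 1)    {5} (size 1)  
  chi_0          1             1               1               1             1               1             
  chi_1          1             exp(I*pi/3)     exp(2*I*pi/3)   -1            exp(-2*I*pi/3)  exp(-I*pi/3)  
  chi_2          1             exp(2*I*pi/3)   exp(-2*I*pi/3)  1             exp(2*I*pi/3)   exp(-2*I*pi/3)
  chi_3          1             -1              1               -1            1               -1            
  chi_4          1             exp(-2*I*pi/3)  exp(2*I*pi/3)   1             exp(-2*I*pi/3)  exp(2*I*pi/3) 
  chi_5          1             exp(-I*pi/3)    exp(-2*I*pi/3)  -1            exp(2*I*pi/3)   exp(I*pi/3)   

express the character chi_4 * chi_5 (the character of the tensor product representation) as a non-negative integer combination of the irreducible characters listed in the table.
chi_4 tensor chi_5 = chi_3 (all other irreducibles have multiplicity 0).

Justification: The character of a tensor product is the pointwise product (chi_4 * chi_5)(C) = chi_4(C) * chi_5(C):
  {0}: (1)*(1), {1}: (exp(-2*I*pi/3))*(exp(-I*pi/3)), {2}: (exp(2*I*pi/3))*(exp(-2*I*pi/3)), {3}: (1)*(-1), {4}: (exp(-2*I*pi/3))*(exp(2*I*pi/3)), {5}: (exp(2*I*pi/3))*(exp(I*pi/3))
so (chi_4 * chi_5) takes values
  {0} -> 1, {1} -> -1, {2} -> 1, {3} -> -1, {4} -> 1, {5} -> -1.
Now take the inner product of this character with each irreducible chi from the table, <chi_4*chi_5, chi> = (1/6) sum_C |C| (chi_4*chi_5)(C) conj(chi(C)):
  <chi_4*chi_5, chi_0> = (1/6)[1*(1)*conj(1) + 1*(-1)*conj(1) + 1*(1)*conj(1) + 1*(-1)*conj(1) + 1*(1)*conj(1) + 1*(-1)*conj(1)]
      = (1/6)[(1) + (-1) + (1) + (-1) + (1) + (-1)] = 0/6 = 0
  <chi_4*chi_5, chi_1> = (1/6)[1*(1)*conj(1) + 1*(-1)*conj(exp(I*pi/3)) + 1*(1)*conj(exp(2*I*pi/3)) + 1*(-1)*conj(-1) + 1*(1)*conj(exp(-2*I*pi/3)) + 1*(-1)*conj(exp(-I*pi/3))]
      = (1/6)[(1) + (-exp(-I*pi/3)) + (exp(-2*I*pi/3)) + (1) + (exp(2*I*pi/3)) + (-exp(I*pi/3))] = 0/6 = 0
  <chi_4*chi_5, chi_2> = (1/6)[1*(1)*conj(1) + 1*(-1)*conj(exp(2*I*pi/3)) + 1*(1)*conj(exp(-2*I*pi/3)) + 1*(-1)*conj(1) + 1*(1)*conj(exp(2*I*pi/3)) + 1*(-1)*conj(exp(-2*I*pi/3))]
      = (1/6)[(1) + (-exp(-2*I*pi/3)) + (exp(2*I*pi/3)) + (-1) + (exp(-2*I*pi/3)) + (-exp(2*I*pi/3))] = 0/6 = 0
  <chi_4*chi_5, chi_3> = (1/6)[1*(1)*conj(1) + 1*(-1)*conj(-1) + 1*(1)*conj(1) + 1*(-1)*conj(-1) + 1*(1)*conj(1) + 1*(-1)*conj(-1)]
      = (1/6)[(1) + (1) + (1) + (1) + (1) + (1)] = 6/6 = 1
  <chi_4*chi_5, chi_4> = (1/6)[1*(1)*conj(1) + 1*(-1)*conj(exp(-2*I*pi/3)) + 1*(1)*conj(exp(2*I*pi/3)) + 1*(-1)*conj(1) + 1*(1)*conj(exp(-2*I*pi/3)) + 1*(-1)*conj(exp(2*I*pi/3))]
      = (1/6)[(1) + (-exp(2*I*pi/3)) + (exp(-2*I*pi/3)) + (-1) + (exp(2*I*pi/3)) + (-exp(-2*I*pi/3))] = 0/6 = 0
  <chi_4*chi_5, chi_5> = (1/6)[1*(1)*conj(1) + 1*(-1)*conj(exp(-I*pi/3)) + 1*(1)*conj(exp(-2*I*pi/3)) + 1*(-1)*conj(-1) + 1*(1)*conj(exp(2*I*pi/3)) + 1*(-1)*conj(exp(I*pi/3))]
      = (1/6)[(1) + (-exp(I*pi/3)) + (exp(2*I*pi/3)) + (1) + (exp(-2*I*pi/3)) + (-exp(-I*pi/3))] = 0/6 = 0
(Exp terms are combined using exp(i*s)*conj(exp(i*t)) = exp(i*(s-t)), and sums of them are collapsed using the identity that for every m > 1 the m distinct m-th roots of unity sum to 0, e.g. 1 + exp(2*I*pi/3) + exp(-2*I*pi/3) = 0.)
Hence the multiplicities are chi_3: 1. Dimension check: dim(chi_4)*dim(chi_5) = 1*1 = 1 and sum (mult * dim) = 1*1 = 1.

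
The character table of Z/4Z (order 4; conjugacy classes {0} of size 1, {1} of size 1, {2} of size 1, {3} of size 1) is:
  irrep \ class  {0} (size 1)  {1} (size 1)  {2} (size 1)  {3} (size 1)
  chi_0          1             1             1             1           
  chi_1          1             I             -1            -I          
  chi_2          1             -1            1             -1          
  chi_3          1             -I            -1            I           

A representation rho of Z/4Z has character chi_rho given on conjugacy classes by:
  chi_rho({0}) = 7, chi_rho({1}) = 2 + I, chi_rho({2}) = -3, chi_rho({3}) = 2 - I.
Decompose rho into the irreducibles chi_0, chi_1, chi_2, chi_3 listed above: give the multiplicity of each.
Multiplicities: chi_0: 2, chi_1: 3, chi_2: 0, chi_3: 2.

Use <chi_rho, chi> = (1/|G|) sum_C |C| * chi_rho(C) * conj(chi(C)) with |G| = 4 for each irreducible chi in the table:
  <chi_rho, chi_0> = (1/4)[1*(7)*conj(1) + 1*(2 + I)*conj(1) + 1*(-3)*conj(1) + 1*(2 - I)*conj(1)]
      = (1/4)[(7) + (2 + I) + (-3) + (2 - I)] = 8/4 = 2
  <chi_rho, chi_1> = (1/4)[1*(7)*conj(1) + 1*(2 + I)*conj(I) + 1*(-3)*conj(-1) + 1*(2 - I)*conj(-I)]
      = (1/4)[(7) + (1 - 2*I) + (3) + (1 + 2*I)] = 12/4 = 3
  <chi_rho, chi_2> = (1/4)[1*(7)*conj(1) + 1*(2 + I)*conj(-1) + 1*(-3)*conj(1) + 1*(2 - I)*conj(-1)]
      = (1/4)[(7) + (-2 - I) + (-3) + (-2 + I)] = 0/4 = 0
  <chi_rho, chi_3> = (1/4)[1*(7)*conj(1) + 1*(2 + I)*conj(-I) + 1*(-3)*conj(-1) + 1*(2 - I)*conj(I)]
      = (1/4)[(7) + (-1 + 2*I) + (3) + (-1 - 2*I)] = 8/4 = 2
(Exp terms are combined using exp(i*s)*conj(exp(i*t)) = exp(i*(s-t)), and sums of them are collapsed using the identity that for every m > 1 the m distinct m-th roots of unity sum to 0, e.g. 1 + exp(2*I*pi/3) + exp(-2*I*pi/3) = 0.)
Dimension check: dim(rho) = sum (mult * dim) = 2*1 + 3*1 + 0*1 + 2*1 = 7 = chi_rho(e) = 7.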